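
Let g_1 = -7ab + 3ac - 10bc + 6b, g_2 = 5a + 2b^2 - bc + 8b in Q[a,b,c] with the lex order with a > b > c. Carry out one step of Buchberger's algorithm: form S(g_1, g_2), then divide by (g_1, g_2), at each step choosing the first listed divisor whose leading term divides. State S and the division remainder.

lcm(LM(g_1), LM(g_2)) = ab.
S = (lcm/LT(g_1))·g_1 − (lcm/LT(g_2))·g_2 = -3/7ac - 2/5b^3 + 1/5b^2c - 8/5b^2 + 10/7bc - 6/7b.
Reduce S modulo (g_1, g_2) in that order:
  leading term ac: subtract (-3/35c)·g_2 from -3/7ac - 2/5b^3 + 1/5b^2c - 8/5b^2 + 10/7bc - 6/7b → -2/5b^3 + 13/35b^2c - 8/5b^2 - 3/35bc^2 + 74/35bc - 6/7b
  leading term b^3: no divisor's leading term divides it; move -2/5b^3 to the remainder.
  leading term b^2c: no divisor's leading term divides it; move 13/35b^2c to the remainder.
  leading term b^2: no divisor's leading term divides it; move -8/5b^2 to the remainder.
  leading term bc^2: no divisor's leading term divides it; move -3/35bc^2 to the remainder.
  leading term bc: no divisor's leading term divides it; move 74/35bc to the remainder.
  leading term b: no divisor's leading term divides it; move -6/7b to the remainder.
The remainder -2/5b^3 + 13/35b^2c - 8/5b^2 - 3/35bc^2 + 74/35bc - 6/7b is nonzero, so it would be added as the next basis element.

S(g_1, g_2) = -3/7ac - 2/5b^3 + 1/5b^2c - 8/5b^2 + 10/7bc - 6/7b; remainder on division = -2/5b^3 + 13/35b^2c - 8/5b^2 - 3/35bc^2 + 74/35bc - 6/7b.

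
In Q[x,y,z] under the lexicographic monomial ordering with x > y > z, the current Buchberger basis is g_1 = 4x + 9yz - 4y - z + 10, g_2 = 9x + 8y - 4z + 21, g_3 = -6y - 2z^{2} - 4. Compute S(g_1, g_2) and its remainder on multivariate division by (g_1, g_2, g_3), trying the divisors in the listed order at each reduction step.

S(g_1, g_2) = \tfrac{9}{4}yz - \tfrac{17}{9}y + \tfrac{7}{36}z + \tfrac{1}{6}; remainder on division = -\tfrac{3}{4}z^{3} + \tfrac{17}{27}z^{2} - \tfrac{47}{36}z + \tfrac{77}{54}.

lcm(LM(g_1), LM(g_2)) = x.
S = (lcm/LT(g_1))·g_1 − (lcm/LT(g_2))·g_2 = \tfrac{9}{4}yz - \tfrac{17}{9}y + \tfrac{7}{36}z + \tfrac{1}{6}.
Reduce S modulo (g_1, g_2, g_3) in that order:
  leading term yz: subtract (-\tfrac{3}{8}z)·g_3 from \tfrac{9}{4}yz - \tfrac{17}{9}y + \tfrac{7}{36}z + \tfrac{1}{6} → -\tfrac{17}{9}y - \tfrac{3}{4}z^{3} - \tfrac{47}{36}z + \tfrac{1}{6}
  leading term y: subtract (\tfrac{17}{54})·g_3 from -\tfrac{17}{9}y - \tfrac{3}{4}z^{3} - \tfrac{47}{36}z + \tfrac{1}{6} → -\tfrac{3}{4}z^{3} + \tfrac{17}{27}z^{2} - \tfrac{47}{36}z + \tfrac{77}{54}
  leading term z^{3}: no divisor's leading term divides it; move -\tfrac{3}{4}z^{3} to the remainder.
  leading term z^{2}: no divisor's leading term divides it; move \tfrac{17}{27}z^{2} to the remainder.
  leading term z: no divisor's leading term divides it; move -\tfrac{47}{36}z to the remainder.
  leading term 1: no divisor's leading term divides it; move \tfrac{77}{54} to the remainder.
The remainder -\tfrac{3}{4}z^{3} + \tfrac{17}{27}z^{2} - \tfrac{47}{36}z + \tfrac{77}{54} is nonzero, so it would be added as the next basis element.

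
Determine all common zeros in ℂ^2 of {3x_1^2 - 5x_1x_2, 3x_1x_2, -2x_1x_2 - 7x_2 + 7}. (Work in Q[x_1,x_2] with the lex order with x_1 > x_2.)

Compute a lex Gröbner basis by Buchberger's algorithm.
f_1 = 3x_1^2 - 5x_1x_2, LT = x_1^2.
f_2 = 3x_1x_2, LT = x_1x_2.
f_3 = -2x_1x_2 - 7x_2 + 7, LT = x_1x_2.

S(f_1,f_3): lcm = x_1^2x_2. S = -5/3x_1x_2^2 - 7/2x_1x_2 + 7/2x_1.
  reduce S modulo (f_1, f_2, f_3):
  remainder 7/2x_1 ≠ 0; add h_4 = 7/2x_1 to the basis.

S(f_2,f_3): lcm = x_1x_2. S = -7/2x_2 + 7/2.
  reduce S modulo (f_1, f_2, f_3, h_4):
  remainder -7/2x_2 + 7/2 ≠ 0; add h_5 = -7/2x_2 + 7/2 to the basis.

The other S-polynomials (S(f_1,f_2), S(f_1,h_4), S(f_2,h_4), S(f_3,h_4), S(f_1,h_5), S(f_2,h_5), S(f_3,h_5), S(h_4,h_5)) all reduce to 0 modulo the current basis, so we have a Gröbner basis.
Inter-reduce: drop elements whose leading term is divisible by another's, tail-reduce, and make monic.
Reduced Gröbner basis: {x_1, x_2 - 1}.

The lex basis is triangular: the last element involves only x_2. Solving x_2 - 1 = 0 gives x_2 ∈ {1}; substituting each value into the earlier elements determines the remaining variables.
  x_2 = 1: the earlier basis element becomes x_1 = 0, giving x_1 = 0 — point (0, 1).

{(0, 1)}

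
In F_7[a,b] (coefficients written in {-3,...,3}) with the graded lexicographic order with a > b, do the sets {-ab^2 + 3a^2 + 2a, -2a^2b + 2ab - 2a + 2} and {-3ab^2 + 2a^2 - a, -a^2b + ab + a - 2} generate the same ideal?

No, the ideals differ.

Equality of ideals is decidable: compute both reduced Gröbner bases (unique for the ordering) and check whether they agree.
Buchberger on the first generating set:
f_1 = -ab^2 + 3a^2 + 2a, LT = ab^2.
f_2 = -2a^2b + 2ab - 2a + 2, LT = a^2b.

S(f_1,f_2): lcm = a^2b^2. S = -3a^3 + ab^2 - 2a^2 - ab + b.
  leading term a^3: no divisor's leading term divides it; move -3a^3 to the remainder.
  leading term ab^2: subtract (-1)·f_1 from ab^2 - 2a^2 - ab + b → a^2 - ab + 2a + b
  leading term a^2: no divisor's leading term divides it; move a^2 to the remainder.
  leading term ab: no divisor's leading term divides it; move -ab to the remainder.
  leading term a: no divisor's leading term divides it; move 2a to the remainder.
  leading term b: no divisor's leading term divides it; move b to the remainder.
  remainder -3a^3 + a^2 - ab + 2a + b ≠ 0; add g_3 = -3a^3 + a^2 - ab + 2a + b to the basis.

S(f_1,g_3): lcm = a^3b^2. S = -3a^4 - 2a^2b^2 + 2ab^3 - 2a^3 + 3ab^2 - 2b^3.
  leading term a^4: subtract (a)·g_3 from -3a^4 - 2a^2b^2 + 2ab^3 - 2a^3 + 3ab^2 - 2b^3 → -2a^2b^2 + 2ab^3 - 3a^3 + a^2b + 3ab^2 - 2b^3 - 2a^2 - ab
  leading term a^2b^2: subtract (2a)·f_1 from -2a^2b^2 + 2ab^3 - 3a^3 + a^2b + 3ab^2 - 2b^3 - 2a^2 - ab → 2ab^3 - 2a^3 + a^2b + 3ab^2 - 2b^3 + a^2 - ab
  leading term ab^3: subtract (-2b)·f_1 from 2ab^3 - 2a^3 + a^2b + 3ab^2 - 2b^3 + a^2 - ab → -2a^3 + 3ab^2 - 2b^3 + a^2 + 3ab
  leading term a^3: subtract (3)·g_3 from -2a^3 + 3ab^2 - 2b^3 + a^2 + 3ab → 3ab^2 - 2b^3 - 2a^2 - ab + a - 3b
  leading term ab^2: subtract (-3)·f_1 from 3ab^2 - 2b^3 - 2a^2 - ab + a - 3b → -2b^3 - ab - 3b
  leading term b^3: no divisor's leading term divides it; move -2b^3 to the remainder.
  leading term ab: no divisor's leading term divides it; move -ab to the remainder.
  leading term b: no divisor's leading term divides it; move -3b to the remainder.
  remainder -2b^3 - ab - 3b ≠ 0; add g_4 = -2b^3 - ab - 3b to the basis.

S(f_2,g_3): lcm = a^3b. S = -3a^2b + 2ab^2 + a^2 + 3ab - 2b^2 - a.
  leading term a^2b: subtract (-2)·f_2 from -3a^2b + 2ab^2 + a^2 + 3ab - 2b^2 - a → 2ab^2 + a^2 - 2b^2 + 2a - 3
  leading term ab^2: subtract (-2)·f_1 from 2ab^2 + a^2 - 2b^2 + 2a - 3 → -2b^2 - a - 3
  leading term b^2: no divisor's leading term divides it; move -2b^2 to the remainder.
  leading term a: no divisor's leading term divides it; move -a to the remainder.
  leading term 1: no divisor's leading term divides it; move -3 to the remainder.
  remainder -2b^2 - a - 3 ≠ 0; add g_5 = -2b^2 - a - 3 to the basis.

The other S-polynomials (S(f_1,g_4), S(f_2,g_4), S(g_3,g_4), S(f_1,g_5), S(f_2,g_5), S(g_3,g_5), S(g_4,g_5)) all reduce to 0 modulo the current basis, so we have a Gröbner basis.
Inter-reduce: drop elements whose leading term is divisible by another's, tail-reduce, and make monic.
Reduced Gröbner basis: {a^3 + 2a^2 - 2ab - 3a + 2b, a^2b - ab + a - 1, b^2 - 3a - 2}.

Buchberger on the second generating set:
h_1 = -3ab^2 + 2a^2 - a, LT = ab^2.
h_2 = -a^2b + ab + a - 2, LT = a^2b.

S(h_1,h_2): lcm = a^2b^2. S = -3a^3 + ab^2 - 2a^2 + ab - 2b.
  leading term a^3: no divisor's leading term divides it; move -3a^3 to the remainder.
  leading term ab^2: subtract (2)·h_1 from ab^2 - 2a^2 + ab - 2b → a^2 + ab + 2a - 2b
  leading term a^2: no divisor's leading term divides it; move a^2 to the remainder.
  leading term ab: no divisor's leading term divides it; move ab to the remainder.
  leading term a: no divisor's leading term divides it; move 2a to the remainder.
  leading term b: no divisor's leading term divides it; move -2b to the remainder.
  remainder -3a^3 + a^2 + ab + 2a - 2b ≠ 0; add k_3 = -3a^3 + a^2 + ab + 2a - 2b to the basis.

S(h_1,k_3): lcm = a^3b^2. S = -3a^4 - 2a^2b^2 - 2ab^3 - 2a^3 + 3ab^2 - 3b^3.
  leading term a^4: subtract (a)·k_3 from -3a^4 - 2a^2b^2 - 2ab^3 - 2a^3 + 3ab^2 - 3b^3 → -2a^2b^2 - 2ab^3 - 3a^3 - a^2b + 3ab^2 - 3b^3 - 2a^2 + 2ab
  leading term a^2b^2: subtract (3a)·h_1 from -2a^2b^2 - 2ab^3 - 3a^3 - a^2b + 3ab^2 - 3b^3 - 2a^2 + 2ab → -2ab^3 - 2a^3 - a^2b + 3ab^2 - 3b^3 + a^2 + 2ab
  leading term ab^3: subtract (3b)·h_1 from -2ab^3 - 2a^3 - a^2b + 3ab^2 - 3b^3 + a^2 + 2ab → -2a^3 + 3ab^2 - 3b^3 + a^2 - 2ab
  leading term a^3: subtract (3)·k_3 from -2a^3 + 3ab^2 - 3b^3 + a^2 - 2ab → 3ab^2 - 3b^3 - 2a^2 + 2ab + a - b
  leading term ab^2: subtract (-1)·h_1 from 3ab^2 - 3b^3 - 2a^2 + 2ab + a - b → -3b^3 + 2ab - b
  leading term b^3: no divisor's leading term divides it; move -3b^3 to the remainder.
  leading term ab: no divisor's leading term divides it; move 2ab to the remainder.
  leading term b: no divisor's leading term divides it; move -b to the remainder.
  remainder -3b^3 + 2ab - b ≠ 0; add k_4 = -3b^3 + 2ab - b to the basis.

S(h_2,k_3): lcm = a^3b. S = -3a^2b - 2ab^2 - a^2 + 3ab - 3b^2 + 2a.
  leading term a^2b: subtract (3)·h_2 from -3a^2b - 2ab^2 - a^2 + 3ab - 3b^2 + 2a → -2ab^2 - a^2 - 3b^2 - a - 1
  leading term ab^2: subtract (3)·h_1 from -2ab^2 - a^2 - 3b^2 - a - 1 → -3b^2 + 2a - 1
  leading term b^2: no divisor's leading term divides it; move -3b^2 to the remainder.
  leading term a: no divisor's leading term divides it; move 2a to the remainder.
  leading term 1: no divisor's leading term divides it; move -1 to the remainder.
  remainder -3b^2 + 2a - 1 ≠ 0; add k_5 = -3b^2 + 2a - 1 to the basis.

The other S-polynomials (S(h_1,k_4), S(h_2,k_4), S(k_3,k_4), S(h_1,k_5), S(h_2,k_5), S(k_3,k_5), S(k_4,k_5)) all reduce to 0 modulo the current basis, so we have a Gröbner basis.
Inter-reduce: drop elements whose leading term is divisible by another's, tail-reduce, and make monic.
Reduced Gröbner basis: {a^3 + 2a^2 + 2ab - 3a + 3b, a^2b - ab - a + 2, b^2 - 3a - 2}.

The bases are distinct; the ideals are different.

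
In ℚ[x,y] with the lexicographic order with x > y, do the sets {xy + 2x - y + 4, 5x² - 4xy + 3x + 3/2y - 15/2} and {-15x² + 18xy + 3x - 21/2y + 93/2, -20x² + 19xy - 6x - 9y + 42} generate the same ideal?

Yes, the ideals are equal.

Equality of ideals is decidable: compute both reduced Gröbner bases (unique for the ordering) and check whether they agree.
Buchberger on the first generating set:
f_1 = xy + 2x - y + 4, LT = xy.
f_2 = 5x² - 4xy + 3x + 3/2y - 15/2, LT = x².

S(f_1,f_2): lcm = x²y. S = 2x² + ⅘xy² - 8/5xy + 4x - 3/10y² + 3/2y.
  leading term x²: subtract (⅖)·f_2 from 2x² + ⅘xy² - 8/5xy + 4x - 3/10y² + 3/2y → ⅘xy² + 14/5x - 3/10y² + 9/10y + 3
  leading term xy²: subtract (⅘y)·f_1 from ⅘xy² + 14/5x - 3/10y² + 9/10y + 3 → -8/5xy + 14/5x + ½y² - 23/10y + 3
  leading term xy: subtract (-8/5)·f_1 from -8/5xy + 14/5x + ½y² - 23/10y + 3 → 6x + ½y² - 39/10y + 47/5
  leading term x: no divisor's leading term divides it; move 6x to the remainder.
  leading term y²: no divisor's leading term divides it; move ½y² to the remainder.
  leading term y: no divisor's leading term divides it; move -39/10y to the remainder.
  leading term 1: no divisor's leading term divides it; move 47/5 to the remainder.
  remainder 6x + ½y² - 39/10y + 47/5 ≠ 0; add g_3 = 6x + ½y² - 39/10y + 47/5 to the basis.

S(f_1,g_3): lcm = xy. S = 2x - 1/12y³ + 13/20y² - 77/30y + 4.
  leading term x: subtract (⅓)·g_3 from 2x - 1/12y³ + 13/20y² - 77/30y + 4 → -1/12y³ + 29/60y² - 19/15y + 13/15
  leading term y³: no divisor's leading term divides it; move -1/12y³ to the remainder.
  leading term y²: no divisor's leading term divides it; move 29/60y² to the remainder.
  leading term y: no divisor's leading term divides it; move -19/15y to the remainder.
  leading term 1: no divisor's leading term divides it; move 13/15 to the remainder.
  remainder -1/12y³ + 29/60y² - 19/15y + 13/15 ≠ 0; add g_4 = -1/12y³ + 29/60y² - 19/15y + 13/15 to the basis.

The other S-polynomials (S(f_2,g_3), S(f_1,g_4), S(f_2,g_4), S(g_3,g_4)) all reduce to 0 modulo the current basis, so we have a Gröbner basis.
Inter-reduce: drop elements whose leading term is divisible by another's, tail-reduce, and make monic.
Reduced Gröbner basis: {x + 1/12y² - 13/20y + 47/30, y³ - 29/5y² + 76/5y - 52/5}.

Buchberger on the second generating set:
h_1 = -15x² + 18xy + 3x - 21/2y + 93/2, LT = x².
h_2 = -20x² + 19xy - 6x - 9y + 42, LT = x².

S(h_1,h_2): lcm = x². S = -¼xy - ½x + ¼y - 1.
  leading term xy: no divisor's leading term divides it; move -¼xy to the remainder.
  leading term x: no divisor's leading term divides it; move -½x to the remainder.
  leading term y: no divisor's leading term divides it; move ¼y to the remainder.
  leading term 1: no divisor's leading term divides it; move -1 to the remainder.
  remainder -¼xy - ½x + ¼y - 1 ≠ 0; add k_3 = -¼xy - ½x + ¼y - 1 to the basis.

S(h_1,k_3): lcm = x²y. S = -2x² - 6/5xy² + ⅘xy - 4x + 7/10y² - 31/10y.
  leading term x²: subtract (2/15)·h_1 from -2x² - 6/5xy² + ⅘xy - 4x + 7/10y² - 31/10y → -6/5xy² - 8/5xy - 22/5x + 7/10y² - 17/10y - 31/5
  leading term xy²: subtract (24/5y)·k_3 from -6/5xy² - 8/5xy - 22/5x + 7/10y² - 17/10y - 31/5 → ⅘xy - 22/5x - ½y² + 31/10y - 31/5
  leading term xy: subtract (-16/5)·k_3 from ⅘xy - 22/5x - ½y² + 31/10y - 31/5 → -6x - ½y² + 39/10y - 47/5
  leading term x: no divisor's leading term divides it; move -6x to the remainder.
  leading term y²: no divisor's leading term divides it; move -½y² to the remainder.
  leading term y: no divisor's leading term divides it; move 39/10y to the remainder.
  leading term 1: no divisor's leading term divides it; move -47/5 to the remainder.
  remainder -6x - ½y² + 39/10y - 47/5 ≠ 0; add k_4 = -6x - ½y² + 39/10y - 47/5 to the basis.

S(k_3,k_4): lcm = xy. S = 2x - 1/12y³ + 13/20y² - 77/30y + 4.
  leading term x: subtract (-⅓)·k_4 from 2x - 1/12y³ + 13/20y² - 77/30y + 4 → -1/12y³ + 29/60y² - 19/15y + 13/15
  leading term y³: no divisor's leading term divides it; move -1/12y³ to the remainder.
  leading term y²: no divisor's leading term divides it; move 29/60y² to the remainder.
  leading term y: no divisor's leading term divides it; move -19/15y to the remainder.
  leading term 1: no divisor's leading term divides it; move 13/15 to the remainder.
  remainder -1/12y³ + 29/60y² - 19/15y + 13/15 ≠ 0; add k_5 = -1/12y³ + 29/60y² - 19/15y + 13/15 to the basis.

The other S-polynomials (S(h_2,k_3), S(h_1,k_4), S(h_2,k_4), S(h_1,k_5), S(h_2,k_5), S(k_3,k_5), S(k_4,k_5)) all reduce to 0 modulo the current basis, so we have a Gröbner basis.
Inter-reduce: drop elements whose leading term is divisible by another's, tail-reduce, and make monic.
Reduced Gröbner basis: {x + 1/12y² - 13/20y + 47/30, y³ - 29/5y² + 76/5y - 52/5}.

These coincide, so the ideals are equal.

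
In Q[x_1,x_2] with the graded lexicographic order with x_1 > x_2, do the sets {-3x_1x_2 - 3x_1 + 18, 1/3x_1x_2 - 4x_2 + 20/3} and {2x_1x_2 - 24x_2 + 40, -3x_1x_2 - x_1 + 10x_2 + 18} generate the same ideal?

No, the ideals differ.

Since reduced Gröbner bases are canonical representatives of ideals under a given ordering, it suffices to compute and compare them.
Buchberger on the first generating set:
f_1 = -3x_1x_2 - 3x_1 + 18, LT = x_1x_2.
f_2 = 1/3x_1x_2 - 4x_2 + 20/3, LT = x_1x_2.

S(f_1,f_2): lcm = x_1x_2. S = x_1 + 12x_2 - 26.
  leading term x_1: no divisor's leading term divides it; move x_1 to the remainder.
  leading term x_2: no divisor's leading term divides it; move 12x_2 to the remainder.
  leading term 1: no divisor's leading term divides it; move -26 to the remainder.
  remainder x_1 + 12x_2 - 26 ≠ 0; add g_3 = x_1 + 12x_2 - 26 to the basis.

S(f_1,g_3): lcm = x_1x_2. S = -12x_2^2 + x_1 + 26x_2 - 6.
  leading term x_2^2: no divisor's leading term divides it; move -12x_2^2 to the remainder.
  leading term x_1: subtract (1)·g_3 from x_1 + 26x_2 - 6 → 14x_2 + 20
  leading term x_2: no divisor's leading term divides it; move 14x_2 to the remainder.
  leading term 1: no divisor's leading term divides it; move 20 to the remainder.
  remainder -12x_2^2 + 14x_2 + 20 ≠ 0; add g_4 = -12x_2^2 + 14x_2 + 20 to the basis.

The other S-polynomials (S(f_2,g_3), S(f_1,g_4), S(f_2,g_4), S(g_3,g_4)) all reduce to 0 modulo the current basis, so we have a Gröbner basis.
Inter-reduce: drop elements whose leading term is divisible by another's, tail-reduce, and make monic.
Reduced Gröbner basis: {x_2^2 - 7/6x_2 - 5/3, x_1 + 12x_2 - 26}.

Buchberger on the second generating set:
h_1 = 2x_1x_2 - 24x_2 + 40, LT = x_1x_2.
h_2 = -3x_1x_2 - x_1 + 10x_2 + 18, LT = x_1x_2.

S(h_1,h_2): lcm = x_1x_2. S = -1/3x_1 - 26/3x_2 + 26.
  leading term x_1: no divisor's leading term divides it; move -1/3x_1 to the remainder.
  leading term x_2: no divisor's leading term divides it; move -26/3x_2 to the remainder.
  leading term 1: no divisor's leading term divides it; move 26 to the remainder.
  remainder -1/3x_1 - 26/3x_2 + 26 ≠ 0; add k_3 = -1/3x_1 - 26/3x_2 + 26 to the basis.

S(h_1,k_3): lcm = x_1x_2. S = -26x_2^2 + 66x_2 + 20.
  leading term x_2^2: no divisor's leading term divides it; move -26x_2^2 to the remainder.
  leading term x_2: no divisor's leading term divides it; move 66x_2 to the remainder.
  leading term 1: no divisor's leading term divides it; move 20 to the remainder.
  remainder -26x_2^2 + 66x_2 + 20 ≠ 0; add k_4 = -26x_2^2 + 66x_2 + 20 to the basis.

The other S-polynomials (S(h_2,k_3), S(h_1,k_4), S(h_2,k_4), S(k_3,k_4)) all reduce to 0 modulo the current basis, so we have a Gröbner basis.
Inter-reduce: drop elements whose leading term is divisible by another's, tail-reduce, and make monic.
Reduced Gröbner basis: {x_2^2 - 33/13x_2 - 10/13, x_1 + 26x_2 - 78}.

Since the reduced bases disagree, the two ideals are not the same.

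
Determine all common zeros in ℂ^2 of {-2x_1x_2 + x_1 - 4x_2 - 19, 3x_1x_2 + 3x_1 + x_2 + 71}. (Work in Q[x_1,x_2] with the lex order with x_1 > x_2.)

{(-53/9, 16/5), (-5, 4)}

Compute a lex Gröbner basis by Buchberger's algorithm.
f_1 = -2x_1x_2 + x_1 - 4x_2 - 19, LT = x_1x_2.
f_2 = 3x_1x_2 + 3x_1 + x_2 + 71, LT = x_1x_2.

S(f_1,f_2): lcm = x_1x_2. S = -3/2x_1 + 5/3x_2 - 85/6.
  reduce S modulo (f_1, f_2):
  remainder -3/2x_1 + 5/3x_2 - 85/6 ≠ 0; add h_3 = -3/2x_1 + 5/3x_2 - 85/6 to the basis.

S(f_1,h_3): lcm = x_1x_2. S = -1/2x_1 + 10/9x_2^2 - 67/9x_2 + 19/2.
  reduce S modulo (f_1, f_2, h_3):
  remainder 10/9x_2^2 - 8x_2 + 128/9 ≠ 0; add h_4 = 10/9x_2^2 - 8x_2 + 128/9 to the basis.

The other S-polynomials (S(f_2,h_3), S(f_1,h_4), S(f_2,h_4), S(h_3,h_4)) all reduce to 0 modulo the current basis, so we have a Gröbner basis.
Inter-reduce: drop elements whose leading term is divisible by another's, tail-reduce, and make monic.
Reduced Gröbner basis: {x_1 - 10/9x_2 + 85/9, x_2^2 - 36/5x_2 + 64/5}.

Elimination: the polynomial x_2^2 - 36/5x_2 + 64/5 lies in the elimination ideal for x_2, so x_2 ∈ {16/5, 4}. For each such x_2, the remaining basis elements (now univariate) give the rest of the solution.
  x_2 = 16/5: the earlier basis element becomes x_1 + 53/9 = 0, giving x_1 = -53/9 — point (-53/9, 16/5).
  x_2 = 4: the earlier basis element becomes x_1 + 5 = 0, giving x_1 = -5 — point (-5, 4).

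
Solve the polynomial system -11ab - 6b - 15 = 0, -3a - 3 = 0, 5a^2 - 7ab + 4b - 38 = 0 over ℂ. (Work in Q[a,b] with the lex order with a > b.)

Compute a lex Gröbner basis by Buchberger's algorithm.
f_1 = -11ab - 6b - 15, LT = ab.
f_2 = -3a - 3, LT = a.
f_3 = 5a^2 - 7ab + 4b - 38, LT = a^2.

S(f_1,f_2): lcm = ab. S = -5/11b + 15/11.
  leading term b: no divisor's leading term divides it; move -5/11b to the remainder.
  leading term 1: no divisor's leading term divides it; move 15/11 to the remainder.
  remainder -5/11b + 15/11 ≠ 0; add h_4 = -5/11b + 15/11 to the basis.

The other S-polynomials (S(f_1,f_3), S(f_2,f_3), S(f_1,h_4), S(f_2,h_4), S(f_3,h_4)) all reduce to 0 modulo the current basis, so we have a Gröbner basis.
Inter-reduce: drop elements whose leading term is divisible by another's, tail-reduce, and make monic.
Reduced Gröbner basis: {a + 1, b - 3}.

A lex Gröbner basis eliminates variables successively. Here b - 3 depends only on b, with roots {3}; lifting each root through the earlier basis elements recovers the full solutions.
  b = 3: the earlier basis element becomes a + 1 = 0, giving a = -1 — point (-1, 3).

{(-1, 3)}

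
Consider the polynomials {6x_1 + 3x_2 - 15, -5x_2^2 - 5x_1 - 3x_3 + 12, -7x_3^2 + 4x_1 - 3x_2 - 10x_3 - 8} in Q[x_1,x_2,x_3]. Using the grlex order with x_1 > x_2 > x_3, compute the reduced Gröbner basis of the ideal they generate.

f_1 = 6x_1 + 3x_2 - 15, LT = x_1.
f_2 = -5x_2^2 - 5x_1 - 3x_3 + 12, LT = x_2^2.
f_3 = -7x_3^2 + 4x_1 - 3x_2 - 10x_3 - 8, LT = x_3^2.

The S-polynomials (S(f_1,f_2), S(f_1,f_3), S(f_2,f_3)) all reduce to 0 modulo the current basis, so we have a Gröbner basis.

G = {x_2^2 - 1/2x_2 + 3/5x_3 + 1/10, x_3^2 + 5/7x_2 + 10/7x_3 - 2/7, x_1 + 1/2x_2 - 5/2}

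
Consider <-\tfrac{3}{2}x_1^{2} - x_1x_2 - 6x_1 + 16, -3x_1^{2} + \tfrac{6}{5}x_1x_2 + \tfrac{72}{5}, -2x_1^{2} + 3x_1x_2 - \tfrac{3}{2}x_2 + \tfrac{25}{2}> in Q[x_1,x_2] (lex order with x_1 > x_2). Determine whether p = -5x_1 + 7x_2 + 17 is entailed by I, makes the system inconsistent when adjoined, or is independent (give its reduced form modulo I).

-5x_1 + 7x_2 + 17 lies in I (it reduces to 0).

First compute the reduced Gröbner basis of I by Buchberger's algorithm.
f_1 = -\tfrac{3}{2}x_1^{2} - x_1x_2 - 6x_1 + 16, LT = x_1^{2}.
f_2 = -3x_1^{2} + \tfrac{6}{5}x_1x_2 + \tfrac{72}{5}, LT = x_1^{2}.
f_3 = -2x_1^{2} + 3x_1x_2 - \tfrac{3}{2}x_2 + \tfrac{25}{2}, LT = x_1^{2}.

S(f_1,f_2): lcm = x_1^{2}. S = \tfrac{16}{15}x_1x_2 + 4x_1 - \tfrac{88}{15}.
  leading term x_1x_2: no divisor's leading term divides it; move \tfrac{16}{15}x_1x_2 to the remainder.
  leading term x_1: no divisor's leading term divides it; move 4x_1 to the remainder.
  leading term 1: no divisor's leading term divides it; move -\tfrac{88}{15} to the remainder.
  remainder \tfrac{16}{15}x_1x_2 + 4x_1 - \tfrac{88}{15} ≠ 0; add h_4 = \tfrac{16}{15}x_1x_2 + 4x_1 - \tfrac{88}{15} to the basis.

S(f_1,f_3): lcm = x_1^{2}. S = \tfrac{13}{6}x_1x_2 + 4x_1 - \tfrac{3}{4}x_2 - \tfrac{53}{12}.
  leading term x_1x_2: subtract (\tfrac{65}{32})·h_4 from \tfrac{13}{6}x_1x_2 + 4x_1 - \tfrac{3}{4}x_2 - \tfrac{53}{12} → -\tfrac{33}{8}x_1 - \tfrac{3}{4}x_2 + \tfrac{15}{2}
  leading term x_1: no divisor's leading term divides it; move -\tfrac{33}{8}x_1 to the remainder.
  leading term x_2: no divisor's leading term divides it; move -\tfrac{3}{4}x_2 to the remainder.
  leading term 1: no divisor's leading term divides it; move \tfrac{15}{2} to the remainder.
  remainder -\tfrac{33}{8}x_1 - \tfrac{3}{4}x_2 + \tfrac{15}{2} ≠ 0; add h_5 = -\tfrac{33}{8}x_1 - \tfrac{3}{4}x_2 + \tfrac{15}{2} to the basis.

S(f_1,h_4): lcm = x_1^{2}x_2. S = -\tfrac{15}{4}x_1^{2} + \tfrac{2}{3}x_1x_2^{2} + 4x_1x_2 + \tfrac{11}{2}x_1 - \tfrac{32}{3}x_2.
  leading term x_1^{2}: subtract (\tfrac{5}{2})·f_1 from -\tfrac{15}{4}x_1^{2} + \tfrac{2}{3}x_1x_2^{2} + 4x_1x_2 + \tfrac{11}{2}x_1 - \tfrac{32}{3}x_2 → \tfrac{2}{3}x_1x_2^{2} + \tfrac{13}{2}x_1x_2 + \tfrac{41}{2}x_1 - \tfrac{32}{3}x_2 - 40
  leading term x_1x_2^{2}: subtract (\tfrac{5}{8}x_2)·h_4 from \tfrac{2}{3}x_1x_2^{2} + \tfrac{13}{2}x_1x_2 + \tfrac{41}{2}x_1 - \tfrac{32}{3}x_2 - 40 → 4x_1x_2 + \tfrac{41}{2}x_1 - 7x_2 - 40
  leading term x_1x_2: subtract (\tfrac{15}{4})·h_4 from 4x_1x_2 + \tfrac{41}{2}x_1 - 7x_2 - 40 → \tfrac{11}{2}x_1 - 7x_2 - 18
  leading term x_1: subtract (-\tfrac{4}{3})·h_5 from \tfrac{11}{2}x_1 - 7x_2 - 18 → -8x_2 - 8
  leading term x_2: no divisor's leading term divides it; move -8x_2 to the remainder.
  leading term 1: no divisor's leading term divides it; move -8 to the remainder.
  remainder -8x_2 - 8 ≠ 0; add h_6 = -8x_2 - 8 to the basis.

The other S-polynomials (S(f_2,f_3), S(f_2,h_4), S(f_3,h_4), S(f_1,h_5), S(f_2,h_5), S(f_3,h_5), S(h_4,h_5), S(f_1,h_6), S(f_2,h_6), S(f_3,h_6), S(h_4,h_6), S(h_5,h_6)) all reduce to 0 modulo the current basis, so we have a Gröbner basis.
Inter-reduce: drop elements whose leading term is divisible by another's, tail-reduce, and make monic.
Reduced Gröbner basis: {x_1 - 2, x_2 + 1}.
Label its elements g_1 = x_1 - 2, g_2 = x_2 + 1.

Reduce p = -5x_1 + 7x_2 + 17 modulo G:
  leading term x_1: subtract (-5)·g_1 from -5x_1 + 7x_2 + 17 → 7x_2 + 7
  leading term x_2: subtract (7)·g_2 from 7x_2 + 7 → 0
  normal form = 0.
Since the normal form is 0, p ∈ I.

Ideal membership is decidable via reduction modulo a Gröbner basis.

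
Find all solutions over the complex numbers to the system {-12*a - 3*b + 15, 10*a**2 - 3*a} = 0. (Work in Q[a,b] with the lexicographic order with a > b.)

{(3/10, 19/5), (0, 5)}

Compute a lex Gröbner basis by Buchberger's algorithm.
f_1 = -12*a - 3*b + 15, LT = a.
f_2 = 10*a**2 - 3*a, LT = a**2.

S(f_1,f_2): lcm = a**2. S = 1/4*a*b - 19/20*a.
  reduce S modulo (f_1, f_2):
  remainder -1/16*b**2 + 11/20*b - 19/16 ≠ 0; add h_3 = -1/16*b**2 + 11/20*b - 19/16 to the basis.

The other S-polynomials (S(f_1,h_3), S(f_2,h_3)) all reduce to 0 modulo the current basis, so we have a Gröbner basis.
Inter-reduce: drop elements whose leading term is divisible by another's, tail-reduce, and make monic.
Reduced Gröbner basis: {a + 1/4*b - 5/4, b**2 - 44/5*b + 19}.

A lex Gröbner basis eliminates variables successively. Here b**2 - 44/5*b + 19 depends only on b, with roots {19/5, 5}; lifting each root through the earlier basis elements recovers the full solutions.
  b = 19/5: the earlier basis element becomes a - 3/10 = 0, giving a = 3/10 — point (3/10, 19/5).
  b = 5: the earlier basis element becomes a = 0, giving a = 0 — point (0, 5).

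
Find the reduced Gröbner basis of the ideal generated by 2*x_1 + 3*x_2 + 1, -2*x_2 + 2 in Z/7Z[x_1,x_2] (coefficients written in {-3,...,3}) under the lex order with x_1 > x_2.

This is the nonlinear analogue of row-reducing a linear system.

f_1 = 2*x_1 + 3*x_2 + 1, LT = x_1.
f_2 = -2*x_2 + 2, LT = x_2.

The S-polynomials (S(f_1,f_2)) all reduce to 0 modulo the current basis, so we have a Gröbner basis.

G = {x_1 + 2, x_2 - 1}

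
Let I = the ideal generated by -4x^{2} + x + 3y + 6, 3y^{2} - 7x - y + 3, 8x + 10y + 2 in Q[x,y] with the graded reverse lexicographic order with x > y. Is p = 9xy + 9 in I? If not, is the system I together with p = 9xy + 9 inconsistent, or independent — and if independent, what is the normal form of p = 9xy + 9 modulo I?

9xy + 9 lies in I (it reduces to 0).

First compute the reduced Gröbner basis of I by Buchberger's algorithm.
f_1 = -4x^{2} + x + 3y + 6, LT = x^{2}.
f_2 = 3y^{2} - 7x - y + 3, LT = y^{2}.
f_3 = 8x + 10y + 2, LT = x.

S(f_1,f_2): leading monomials are coprime, so the S-polynomial reduces to 0 (Buchberger's first criterion).
S(f_1,f_3): lcm = x^{2}. S = -\tfrac{5}{4}xy - \tfrac{1}{2}x - \tfrac{3}{4}y - \tfrac{3}{2}.
  leading term xy: subtract (-\tfrac{5}{32}y)·f_3 from -\tfrac{5}{4}xy - \tfrac{1}{2}x - \tfrac{3}{4}y - \tfrac{3}{2} → \tfrac{25}{16}y^{2} - \tfrac{1}{2}x - \tfrac{7}{16}y - \tfrac{3}{2}
  leading term y^{2}: subtract (\tfrac{25}{48})·f_2 from \tfrac{25}{16}y^{2} - \tfrac{1}{2}x - \tfrac{7}{16}y - \tfrac{3}{2} → \tfrac{151}{48}x + \tfrac{1}{12}y - \tfrac{49}{16}
  leading term x: subtract (\tfrac{151}{384})·f_3 from \tfrac{151}{48}x + \tfrac{1}{12}y - \tfrac{49}{16} → -\tfrac{739}{192}y - \tfrac{739}{192}
  leading term y: no divisor's leading term divides it; move -\tfrac{739}{192}y to the remainder.
  leading term 1: no divisor's leading term divides it; move -\tfrac{739}{192} to the remainder.
  remainder -\tfrac{739}{192}y - \tfrac{739}{192} ≠ 0; add h_4 = -\tfrac{739}{192}y - \tfrac{739}{192} to the basis.

S(f_2,f_3): leading monomials are coprime, so the S-polynomial reduces to 0 (Buchberger's first criterion).
S(f_1,h_4): leading monomials are coprime, so the S-polynomial reduces to 0 (Buchberger's first criterion).
S(f_2,h_4): lcm = y^{2}. S = -\tfrac{7}{3}x - \tfrac{4}{3}y + 1.
  leading term x: subtract (-\tfrac{7}{24})·f_3 from -\tfrac{7}{3}x - \tfrac{4}{3}y + 1 → \tfrac{19}{12}y + \tfrac{19}{12}
  leading term y: subtract (-\tfrac{304}{739})·h_4 from \tfrac{19}{12}y + \tfrac{19}{12} → 0
  remainder 0.

S(f_3,h_4): leading monomials are coprime, so the S-polynomial reduces to 0 (Buchberger's first criterion).
Every S-polynomial of the final basis reduces to 0, so we have a Gröbner basis.
Inter-reduce: drop elements whose leading term is divisible by another's, tail-reduce, and make monic.
Reduced Gröbner basis: {x - 1, y + 1}.
Label its elements g_1 = x - 1, g_2 = y + 1.

Reduce p = 9xy + 9 modulo G:
  leading term xy: subtract (9y)·g_1 from 9xy + 9 → 9y + 9
  leading term y: subtract (9)·g_2 from 9y + 9 → 0
  normal form = 0.
Since the normal form is 0, p ∈ I.

The remainder on division by a Gröbner basis is unique — it is the normal form.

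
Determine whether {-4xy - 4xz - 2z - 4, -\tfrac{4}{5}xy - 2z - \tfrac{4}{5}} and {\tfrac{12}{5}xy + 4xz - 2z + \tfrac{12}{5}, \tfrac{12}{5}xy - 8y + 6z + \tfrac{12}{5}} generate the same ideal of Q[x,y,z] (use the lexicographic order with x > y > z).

Two ideals are equal iff their reduced Gröbner bases coincide (the reduced basis is unique for a fixed ordering).
Buchberger on the first generating set:
f_1 = -4xy - 4xz - 2z - 4, LT = xy.
f_2 = -\tfrac{4}{5}xy - 2z - \tfrac{4}{5}, LT = xy.

S(f_1,f_2): lcm = xy. S = xz - 2z.
  leading term xz: no divisor's leading term divides it; move xz to the remainder.
  leading term z: no divisor's leading term divides it; move -2z to the remainder.
  remainder xz - 2z ≠ 0; add g_3 = xz - 2z to the basis.

S(f_1,g_3): lcm = xyz. S = xz^{2} + 2yz + \tfrac{1}{2}z^{2} + z.
  leading term xz^{2}: subtract (z)·g_3 from xz^{2} + 2yz + \tfrac{1}{2}z^{2} + z → 2yz + \tfrac{5}{2}z^{2} + z
  leading term yz: no divisor's leading term divides it; move 2yz to the remainder.
  leading term z^{2}: no divisor's leading term divides it; move \tfrac{5}{2}z^{2} to the remainder.
  leading term z: no divisor's leading term divides it; move z to the remainder.
  remainder 2yz + \tfrac{5}{2}z^{2} + z ≠ 0; add g_4 = 2yz + \tfrac{5}{2}z^{2} + z to the basis.

The other S-polynomials (S(f_2,g_3), S(f_1,g_4), S(f_2,g_4), S(g_3,g_4)) all reduce to 0 modulo the current basis, so we have a Gröbner basis.
Inter-reduce: drop elements whose leading term is divisible by another's, tail-reduce, and make monic.
Reduced Gröbner basis: {xy + \tfrac{5}{2}z + 1, xz - 2z, yz + \tfrac{5}{4}z^{2} + \tfrac{1}{2}z}.

Buchberger on the second generating set:
h_1 = \tfrac{12}{5}xy + 4xz - 2z + \tfrac{12}{5}, LT = xy.
h_2 = \tfrac{12}{5}xy - 8y + 6z + \tfrac{12}{5}, LT = xy.

S(h_1,h_2): lcm = xy. S = \tfrac{5}{3}xz + \tfrac{10}{3}y - \tfrac{10}{3}z.
  leading term xz: no divisor's leading term divides it; move \tfrac{5}{3}xz to the remainder.
  leading term y: no divisor's leading term divides it; move \tfrac{10}{3}y to the remainder.
  leading term z: no divisor's leading term divides it; move -\tfrac{10}{3}z to the remainder.
  remainder \tfrac{5}{3}xz + \tfrac{10}{3}y - \tfrac{10}{3}z ≠ 0; add k_3 = \tfrac{5}{3}xz + \tfrac{10}{3}y - \tfrac{10}{3}z to the basis.

S(h_1,k_3): lcm = xyz. S = \tfrac{5}{3}xz^{2} - 2y^{2} + 2yz - \tfrac{5}{6}z^{2} + z.
  leading term xz^{2}: subtract (z)·k_3 from \tfrac{5}{3}xz^{2} - 2y^{2} + 2yz - \tfrac{5}{6}z^{2} + z → -2y^{2} - \tfrac{4}{3}yz + \tfrac{5}{2}z^{2} + z
  leading term y^{2}: no divisor's leading term divides it; move -2y^{2} to the remainder.
  leading term yz: no divisor's leading term divides it; move -\tfrac{4}{3}yz to the remainder.
  leading term z^{2}: no divisor's leading term divides it; move \tfrac{5}{2}z^{2} to the remainder.
  leading term z: no divisor's leading term divides it; move z to the remainder.
  remainder -2y^{2} - \tfrac{4}{3}yz + \tfrac{5}{2}z^{2} + z ≠ 0; add k_4 = -2y^{2} - \tfrac{4}{3}yz + \tfrac{5}{2}z^{2} + z to the basis.

The other S-polynomials (S(h_2,k_3), S(h_1,k_4), S(h_2,k_4), S(k_3,k_4)) all reduce to 0 modulo the current basis, so we have a Gröbner basis.
Inter-reduce: drop elements whose leading term is divisible by another's, tail-reduce, and make monic.
Reduced Gröbner basis: {xy - \tfrac{10}{3}y + \tfrac{5}{2}z + 1, xz + 2y - 2z, y^{2} + \tfrac{2}{3}yz - \tfrac{5}{4}z^{2} - \tfrac{1}{2}z}.

These differ, so the ideals are not equal.

No, the ideals differ.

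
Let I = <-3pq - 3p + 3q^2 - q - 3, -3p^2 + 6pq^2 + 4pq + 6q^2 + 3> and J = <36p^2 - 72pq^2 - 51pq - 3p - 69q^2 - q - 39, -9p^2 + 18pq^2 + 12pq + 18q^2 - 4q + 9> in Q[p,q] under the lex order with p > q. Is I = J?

No, the ideals differ.

Equality of ideals is decidable: compute both reduced Gröbner bases (unique for the ordering) and check whether they agree.
Buchberger on the first generating set:
f_1 = -3pq - 3p + 3q^2 - q - 3, LT = pq.
f_2 = -3p^2 + 6pq^2 + 4pq + 6q^2 + 3, LT = p^2.

S(f_1,f_2): lcm = p^2q. S = p^2 + 2pq^3 + 1/3pq^2 + 1/3pq + p + 2q^3 + q.
  reduce S modulo (f_1, f_2):
  remainder -1/3p + 2q^4 + 5/3q^3 + 11/9q^2 + 2/9q - 1/3 ≠ 0; add g_3 = -1/3p + 2q^4 + 5/3q^3 + 11/9q^2 + 2/9q - 1/3 to the basis.

S(f_1,g_3): lcm = pq. S = p + 6q^5 + 5q^4 + 11/3q^3 - 1/3q^2 - 2/3q + 1.
  reduce S modulo (f_1, f_2, g_3):
  remainder 6q^5 + 11q^4 + 26/3q^3 + 10/3q^2 ≠ 0; add g_4 = 6q^5 + 11q^4 + 26/3q^3 + 10/3q^2 to the basis.

The other S-polynomials (S(f_2,g_3), S(f_1,g_4), S(f_2,g_4), S(g_3,g_4)) all reduce to 0 modulo the current basis, so we have a Gröbner basis.
Inter-reduce: drop elements whose leading term is divisible by another's, tail-reduce, and make monic.
Reduced Gröbner basis: {p - 6q^4 - 5q^3 - 11/3q^2 - 2/3q + 1, q^5 + 11/6q^4 + 13/9q^3 + 5/9q^2}.

Buchberger on the second generating set:
h_1 = 36p^2 - 72pq^2 - 51pq - 3p - 69q^2 - q - 39, LT = p^2.
h_2 = -9p^2 + 18pq^2 + 12pq + 18q^2 - 4q + 9, LT = p^2.

S(h_1,h_2): lcm = p^2. S = -1/12pq - 1/12p + 1/12q^2 - 17/36q - 1/12.
  reduce S modulo (h_1, h_2):
  remainder -1/12pq - 1/12p + 1/12q^2 - 17/36q - 1/12 ≠ 0; add k_3 = -1/12pq - 1/12p + 1/12q^2 - 17/36q - 1/12 to the basis.

S(h_1,k_3): lcm = p^2q. S = -p^2 - 2pq^3 - 5/12pq^2 - 23/4pq - p - 23/12q^3 - 1/36q^2 - 13/12q.
  reduce S modulo (h_1, h_2, k_3):
  remainder 17/3p - 2q^4 + 9q^3 - 13/3q^2 + 338/9q + 17/3 ≠ 0; add k_4 = 17/3p - 2q^4 + 9q^3 - 13/3q^2 + 338/9q + 17/3 to the basis.

S(h_1,k_4): lcm = p^2. S = 6/17pq^4 - 27/17pq^3 - 21/17pq^2 - 547/68pq - 13/12p - 23/12q^2 - 1/36q - 13/12.
  reduce S modulo (h_1, h_2, k_3, k_4):
  remainder 6/17q^5 - 21/17q^4 - 14/17q^3 - 350/51q^2 - 100/51q ≠ 0; add k_5 = 6/17q^5 - 21/17q^4 - 14/17q^3 - 350/51q^2 - 100/51q to the basis.

The other S-polynomials (S(h_2,k_3), S(h_2,k_4), S(k_3,k_4), S(h_1,k_5), S(h_2,k_5), S(k_3,k_5), S(k_4,k_5)) all reduce to 0 modulo the current basis, so we have a Gröbner basis.
Inter-reduce: drop elements whose leading term is divisible by another's, tail-reduce, and make monic.
Reduced Gröbner basis: {p - 6/17q^4 + 27/17q^3 - 13/17q^2 + 338/51q + 1, q^5 - 7/2q^4 - 7/3q^3 - 175/9q^2 - 50/9q}.

The bases are distinct; the ideals are different.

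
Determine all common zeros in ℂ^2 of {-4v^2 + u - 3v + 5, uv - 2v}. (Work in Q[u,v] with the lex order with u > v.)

Compute a lex Gröbner basis by Buchberger's algorithm.
f_1 = u - 4v^2 - 3v + 5, LT = u.
f_2 = uv - 2v, LT = uv.

S(f_1,f_2): lcm = uv. S = -4v^3 - 3v^2 + 7v.
  leading term v^3: no divisor's leading term divides it; move -4v^3 to the remainder.
  leading term v^2: no divisor's leading term divides it; move -3v^2 to the remainder.
  leading term v: no divisor's leading term divides it; move 7v to the remainder.
  remainder -4v^3 - 3v^2 + 7v ≠ 0; add h_3 = -4v^3 - 3v^2 + 7v to the basis.

The other S-polynomials (S(f_1,h_3), S(f_2,h_3)) all reduce to 0 modulo the current basis, so we have a Gröbner basis.
Inter-reduce: drop elements whose leading term is divisible by another's, tail-reduce, and make monic.
Reduced Gröbner basis: {u - 4v^2 - 3v + 5, v^3 + 3/4v^2 - 7/4v}.

From the last basis element, v^3 + 3/4v^2 - 7/4v = 0, so v takes values in {-7/4, 0, 1}. Each choice, substituted upward through the basis, yields the corresponding point(s) of the solution set.
  v = -7/4: the earlier basis element becomes u - 2 = 0, giving u = 2 — point (2, -7/4).
  v = 0: the earlier basis element becomes u + 5 = 0, giving u = -5 — point (-5, 0).
  v = 1: the earlier basis element becomes u - 2 = 0, giving u = 2 — point (2, 1).
Substituting each solution back into the original system confirms all equations vanish.

{(2, -7/4), (-5, 0), (2, 1)}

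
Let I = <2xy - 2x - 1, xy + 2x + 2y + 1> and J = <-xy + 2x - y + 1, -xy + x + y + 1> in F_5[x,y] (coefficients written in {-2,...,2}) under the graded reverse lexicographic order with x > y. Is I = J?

No, the ideals differ.

For a fixed monomial order, each ideal has a unique reduced Gröbner basis; comparing bases decides equality.
Buchberger on the first generating set:
f_1 = 2xy - 2x - 1, LT = xy.
f_2 = xy + 2x + 2y + 1, LT = xy.

S(f_1,f_2): lcm = xy. S = 2x - 2y + 1.
  leading term x: no divisor's leading term divides it; move 2x to the remainder.
  leading term y: no divisor's leading term divides it; move -2y to the remainder.
  leading term 1: no divisor's leading term divides it; move 1 to the remainder.
  remainder 2x - 2y + 1 ≠ 0; add g_3 = 2x - 2y + 1 to the basis.

S(f_1,g_3): lcm = xy. S = y^2 - x + 2y + 2.
  leading term y^2: no divisor's leading term divides it; move y^2 to the remainder.
  leading term x: subtract (2)·g_3 from -x + 2y + 2 → y
  leading term y: no divisor's leading term divides it; move y to the remainder.
  remainder y^2 + y ≠ 0; add g_4 = y^2 + y to the basis.

The other S-polynomials (S(f_2,g_3), S(f_1,g_4), S(f_2,g_4), S(g_3,g_4)) all reduce to 0 modulo the current basis, so we have a Gröbner basis.
Inter-reduce: drop elements whose leading term is divisible by another's, tail-reduce, and make monic.
Reduced Gröbner basis: {y^2 + y, x - y - 2}.

Buchberger on the second generating set:
h_1 = -xy + 2x - y + 1, LT = xy.
h_2 = -xy + x + y + 1, LT = xy.

S(h_1,h_2): lcm = xy. S = -x + 2y.
  leading term x: no divisor's leading term divides it; move -x to the remainder.
  leading term y: no divisor's leading term divides it; move 2y to the remainder.
  remainder -x + 2y ≠ 0; add k_3 = -x + 2y to the basis.

S(h_1,k_3): lcm = xy. S = 2y^2 - 2x + y - 1.
  leading term y^2: no divisor's leading term divides it; move 2y^2 to the remainder.
  leading term x: subtract (2)·k_3 from -2x + y - 1 → 2y - 1
  leading term y: no divisor's leading term divides it; move 2y to the remainder.
  leading term 1: no divisor's leading term divides it; move -1 to the remainder.
  remainder 2y^2 + 2y - 1 ≠ 0; add k_4 = 2y^2 + 2y - 1 to the basis.

The other S-polynomials (S(h_2,k_3), S(h_1,k_4), S(h_2,k_4), S(k_3,k_4)) all reduce to 0 modulo the current basis, so we have a Gröbner basis.
Inter-reduce: drop elements whose leading term is divisible by another's, tail-reduce, and make monic.
Reduced Gröbner basis: {y^2 + y + 2, x - 2y}.

These differ, so the ideals are not equal.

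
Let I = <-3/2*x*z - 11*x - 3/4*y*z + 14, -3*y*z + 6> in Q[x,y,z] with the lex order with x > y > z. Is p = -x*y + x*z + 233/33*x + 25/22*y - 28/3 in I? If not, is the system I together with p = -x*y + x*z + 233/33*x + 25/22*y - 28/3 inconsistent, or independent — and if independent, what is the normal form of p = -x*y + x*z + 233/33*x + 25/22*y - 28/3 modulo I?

First compute the reduced Gröbner basis of I by Buchberger's algorithm.
f_1 = -3/2*x*z - 11*x - 3/4*y*z + 14, LT = x*z.
f_2 = -3*y*z + 6, LT = y*z.

S(f_1,f_2): lcm = x*y*z. S = 22/3*x*y + 2*x + 1/2*y**2*z - 28/3*y.
  leading term x*y: no divisor's leading term divides it; move 22/3*x*y to the remainder.
  leading term x: no divisor's leading term divides it; move 2*x to the remainder.
  leading term y**2*z: subtract (-1/6*y)·f_2 from 1/2*y**2*z - 28/3*y → -25/3*y
  leading term y: no divisor's leading term divides it; move -25/3*y to the remainder.
  remainder 22/3*x*y + 2*x - 25/3*y ≠ 0; add h_3 = 22/3*x*y + 2*x - 25/3*y to the basis.

The other S-polynomials (S(f_1,h_3), S(f_2,h_3)) all reduce to 0 modulo the current basis, so we have a Gröbner basis.
Inter-reduce: drop elements whose leading term is divisible by another's, tail-reduce, and make monic.
Reduced Gröbner basis: {x*y + 3/11*x - 25/22*y, x*z + 22/3*x - 25/3, y*z - 2}.
Label its elements g_1 = x*y + 3/11*x - 25/22*y, g_2 = x*z + 22/3*x - 25/3, g_3 = y*z - 2.

Reduce p = -x*y + x*z + 233/33*x + 25/22*y - 28/3 modulo G:
  leading term x*y: subtract (-1)·g_1 from -x*y + x*z + 233/33*x + 25/22*y - 28/3 → x*z + 22/3*x - 28/3
  leading term x*z: subtract (1)·g_2 from x*z + 22/3*x - 28/3 → -1
  leading term 1: no divisor's leading term divides it; move -1 to the remainder.
  normal form = -1.
The normal form is nonzero, so p ∉ I. Since p minus its normal form lies in I, I + (p) = I + (r) where r = -1; decide whether this ideal is the whole ring.
Here r = -1 is a nonzero constant, hence a unit: 1 ∈ I + (p), the Gröbner basis of I + (p) is {1}, and the enlarged system has no common solution — adjoining p is inconsistent.

Ideal membership is decidable via reduction modulo a Gröbner basis.

Adjoining -x*y + x*z + 233/33*x + 25/22*y - 28/3 makes the ideal the whole ring: the system is inconsistent.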